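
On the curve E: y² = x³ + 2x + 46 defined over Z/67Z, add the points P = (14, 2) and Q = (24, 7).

(46, 49)

(14, 2) + (24, 7). λ = (7 - 2)/(24 - 14) ≡ 5/10 mod 67. 10⁻¹ ≡ 47 (mod 67) since 10·47 = 470 ≡ 1, so λ ≡ 34.
  x = λ² - 14 - 24 = 1156 - 38 ≡ 46; y = λ·(14 - 46) - 2 ≡ 49. → (46, 49)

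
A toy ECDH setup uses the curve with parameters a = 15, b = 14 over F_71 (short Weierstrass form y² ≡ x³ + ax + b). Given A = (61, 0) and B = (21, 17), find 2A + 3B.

First 2A:
Repeated addition: build up to 2A.
2A: (61, 0) + (61, 0): same x and y₁ ≡ -y₂, so the sum is 𝒪.
2A = 𝒪.
Next 3B:
Repeated addition: build up to 3B.
2B: tangent at (21, 17): λ = (3·21² + 15)/(2·17) ≡ 60/34. 34⁻¹ ≡ 23 (mod 71), so λ ≡ 60·23 ≡ 31.
  x = λ² - 21 - 21 = 961 - 42 ≡ 67; y = λ·(21 - 67) - 17 ≡ 48. → (67, 48)
3B: (67, 48) + (21, 17). λ = (17 - 48)/(21 - 67) ≡ 40/25 mod 71. 25⁻¹ ≡ 54 (mod 71) since 25·54 = 1350 ≡ 1, so λ ≡ 30.
  x = λ² - 67 - 21 = 900 - 88 ≡ 31; y = λ·(67 - 31) - 48 ≡ 38. → (31, 38)
3B = (31, 38).
Finally 2A + 3B:
𝒪 + (31, 38) = (31, 38) (identity).

(31, 38)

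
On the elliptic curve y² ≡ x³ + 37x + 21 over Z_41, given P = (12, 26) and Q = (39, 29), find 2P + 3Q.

First 2P:
Repeated addition: build up to 2P.
2P: tangent at (12, 26): λ = (3·12² + 37)/(2·26) ≡ 18/11. 11⁻¹ ≡ 15 (mod 41), so λ ≡ 18·15 ≡ 24.
  x = λ² - 12 - 12 = 576 - 24 ≡ 19; y = λ·(12 - 19) - 26 ≡ 11. → (19, 11)
2P = (19, 11).
Next 3Q:
Repeated addition: build up to 3Q.
2Q: tangent at (39, 29): λ = (3·39² + 37)/(2·29) ≡ 8/17. 17⁻¹ ≡ 29 (mod 41), so λ ≡ 8·29 ≡ 27.
  x = λ² - 39 - 39 = 729 - 78 ≡ 36; y = λ·(39 - 36) - 29 ≡ 11. → (36, 11)
3Q: (36, 11) + (39, 29). λ = (29 - 11)/(39 - 36) ≡ 18/3 mod 41. 3⁻¹ ≡ 14 (mod 41) since 3·14 = 42 ≡ 1, so λ ≡ 6.
  x = λ² - 36 - 39 = 36 - 75 ≡ 2; y = λ·(36 - 2) - 11 ≡ 29. → (2, 29)
3Q = (2, 29).
Finally 2P + 3Q:
(19, 11) + (2, 29). λ = (29 - 11)/(2 - 19) ≡ 18/24 mod 41. 24⁻¹ ≡ 12 (mod 41), so λ ≡ 11.
  x = λ² - 19 - 2 = 121 - 21 ≡ 18; y = λ·(19 - 18) - 11 ≡ 0. → (18, 0)

(18, 0)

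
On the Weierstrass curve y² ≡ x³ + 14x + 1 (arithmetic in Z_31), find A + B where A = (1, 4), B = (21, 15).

(10, 5)

(1, 4) + (21, 15). λ = (15 - 4)/(21 - 1) ≡ 11/20 mod 31. 20⁻¹ ≡ 14 (mod 31) since 20·14 = 280 ≡ 1, so λ ≡ 30.
  x = λ² - 1 - 21 = 900 - 22 ≡ 10; y = λ·(1 - 10) - 4 ≡ 5. → (10, 5)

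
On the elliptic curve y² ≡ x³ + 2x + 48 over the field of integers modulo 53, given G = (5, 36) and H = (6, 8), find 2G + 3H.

(35, 40)

First 2G:
Repeated addition: build up to 2G.
2G: tangent at (5, 36): λ = (3·5² + 2)/(2·36) ≡ 24/19. 19⁻¹ ≡ 14 (mod 53), so λ ≡ 24·14 ≡ 18.
  x = λ² - 5 - 5 = 324 - 10 ≡ 49; y = λ·(5 - 49) - 36 ≡ 20. → (49, 20)
2G = (49, 20).
Next 3H:
Repeated addition: build up to 3H.
2H: tangent at (6, 8): λ = (3·6² + 2)/(2·8) ≡ 4/16. 16⁻¹ ≡ 10 (mod 53), so λ ≡ 4·10 ≡ 40.
  x = λ² - 6 - 6 = 1600 - 12 ≡ 51; y = λ·(6 - 51) - 8 ≡ 47. → (51, 47)
3H: (51, 47) + (6, 8). λ = (8 - 47)/(6 - 51) ≡ 14/8 mod 53. 8⁻¹ ≡ 20 (mod 53), so λ ≡ 15.
  x = λ² - 51 - 6 = 225 - 57 ≡ 9; y = λ·(51 - 9) - 47 ≡ 0. → (9, 0)
3H = (9, 0).
Finally 2G + 3H:
(49, 20) + (9, 0). λ = (0 - 20)/(9 - 49) ≡ 33/13 mod 53. 13⁻¹ ≡ 49 (mod 53) since 13·49 = 637 ≡ 1, so λ ≡ 27.
  x = λ² - 49 - 9 = 729 - 58 ≡ 35; y = λ·(49 - 35) - 20 ≡ 40. → (35, 40)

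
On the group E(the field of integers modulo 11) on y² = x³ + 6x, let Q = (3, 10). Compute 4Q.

Repeated addition: build up to 4Q.
2Q: tangent at (3, 10): λ = (3·3² + 6)/(2·10) ≡ 0/9. 9⁻¹ ≡ 5 (mod 11), so λ ≡ 0·5 ≡ 0.
  x = λ² - 3 - 3 = 0 - 6 ≡ 5; y = λ·(3 - 5) - 10 ≡ 1. → (5, 1)
3Q: (5, 1) + (3, 10). λ = (10 - 1)/(3 - 5) ≡ 9/9 mod 11. 9⁻¹ ≡ 5 (mod 11), so λ ≡ 1.
  x = λ² - 5 - 3 = 1 - 8 ≡ 4; y = λ·(5 - 4) - 1 ≡ 0. → (4, 0)
4Q: (4, 0) + (3, 10). λ = (10 - 0)/(3 - 4) ≡ 10/10 mod 11. 10⁻¹ ≡ 10 (mod 11) since 10·10 = 100 ≡ 1, so λ ≡ 1.
  x = λ² - 4 - 3 = 1 - 7 ≡ 5; y = λ·(4 - 5) - 0 ≡ 10. → (5, 10)

(5, 10)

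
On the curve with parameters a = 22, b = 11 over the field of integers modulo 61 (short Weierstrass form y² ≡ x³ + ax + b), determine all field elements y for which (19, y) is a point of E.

none

x³ + 22x + 11 = 7288 ≡ 29 (mod 61).
29 is a non-residue mod 61; no y exists.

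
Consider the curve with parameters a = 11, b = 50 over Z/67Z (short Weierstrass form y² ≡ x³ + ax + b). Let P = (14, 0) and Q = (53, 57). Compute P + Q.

(62, 2)

(14, 0) + (53, 57). λ = (57 - 0)/(53 - 14) ≡ 57/39 mod 67. 39⁻¹ ≡ 55 (mod 67) since 39·55 = 2145 ≡ 1, so λ ≡ 53.
  x = λ² - 14 - 53 = 2809 - 67 ≡ 62; y = λ·(14 - 62) - 0 ≡ 2. → (62, 2)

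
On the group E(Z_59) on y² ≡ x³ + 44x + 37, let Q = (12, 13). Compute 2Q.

tangent at (12, 13): λ = (3·12² + 44)/(2·13) ≡ 4/26. 26⁻¹ ≡ 25 (mod 59) since 26·25 = 650 ≡ 1, so λ ≡ 4·25 ≡ 41.
  x = λ² - 12 - 12 = 1681 - 24 ≡ 5; y = λ·(12 - 5) - 13 ≡ 38. → (5, 38)

(5, 38)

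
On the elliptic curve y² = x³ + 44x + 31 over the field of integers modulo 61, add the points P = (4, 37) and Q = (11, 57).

(4, 37) + (11, 57). λ = (57 - 37)/(11 - 4) ≡ 20/7 mod 61. 7⁻¹ ≡ 35 (mod 61), so λ ≡ 29.
  x = λ² - 4 - 11 = 841 - 15 ≡ 33; y = λ·(4 - 33) - 37 ≡ 37. → (33, 37)

(33, 37)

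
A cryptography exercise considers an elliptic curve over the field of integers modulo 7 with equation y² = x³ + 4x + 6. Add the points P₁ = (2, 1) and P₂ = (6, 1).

(2, 1) + (6, 1). λ = (1 - 1)/(6 - 2) ≡ 0/4 mod 7. 4⁻¹ ≡ 2 (mod 7) since 4·2 = 8 ≡ 1, so λ ≡ 0.
  x = λ² - 2 - 6 = 0 - 8 ≡ 6; y = λ·(2 - 6) - 1 ≡ 6. → (6, 6)

(6, 6)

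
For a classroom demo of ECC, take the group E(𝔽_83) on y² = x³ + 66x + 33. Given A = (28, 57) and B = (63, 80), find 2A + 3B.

First 2A:
Repeated addition: build up to 2A.
2A: tangent at (28, 57): λ = (3·28² + 66)/(2·57) ≡ 11/31. 31⁻¹ ≡ 75 (mod 83) since 31·75 = 2325 ≡ 1, so λ ≡ 11·75 ≡ 78.
  x = λ² - 28 - 28 = 6084 - 56 ≡ 52; y = λ·(28 - 52) - 57 ≡ 63. → (52, 63)
2A = (52, 63).
Next 3B:
Repeated addition: build up to 3B.
2B: tangent at (63, 80): λ = (3·63² + 66)/(2·80) ≡ 21/77. 77⁻¹ ≡ 69 (mod 83), so λ ≡ 21·69 ≡ 38.
  x = λ² - 63 - 63 = 1444 - 126 ≡ 73; y = λ·(63 - 73) - 80 ≡ 38. → (73, 38)
3B: (73, 38) + (63, 80). λ = (80 - 38)/(63 - 73) ≡ 42/73 mod 83. 73⁻¹ ≡ 58 (mod 83), so λ ≡ 29.
  x = λ² - 73 - 63 = 841 - 136 ≡ 41; y = λ·(73 - 41) - 38 ≡ 60. → (41, 60)
3B = (41, 60).
Finally 2A + 3B:
(52, 63) + (41, 60). λ = (60 - 63)/(41 - 52) ≡ 80/72 mod 83. 72⁻¹ ≡ 15 (mod 83) since 72·15 = 1080 ≡ 1, so λ ≡ 38.
  x = λ² - 52 - 41 = 1444 - 93 ≡ 23; y = λ·(52 - 23) - 63 ≡ 43. → (23, 43)

(23, 43)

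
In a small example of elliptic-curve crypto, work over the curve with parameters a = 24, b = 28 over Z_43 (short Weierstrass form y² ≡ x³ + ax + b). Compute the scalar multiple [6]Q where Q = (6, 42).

(1, 28)

Double-and-add on 6 = (110)₂. Start with Q = (6, 42) for the leading 1-bit.
double: tangent at (6, 42): λ = (3·6² + 24)/(2·42) ≡ 3/41. 41⁻¹ ≡ 21 (mod 43) since 41·21 = 861 ≡ 1, so λ ≡ 3·21 ≡ 20.
  x = λ² - 6 - 6 = 400 - 12 ≡ 1; y = λ·(6 - 1) - 42 ≡ 15. → (1, 15)
add Q: (1, 15) + (6, 42). λ = (42 - 15)/(6 - 1) ≡ 27/5 mod 43. 5⁻¹ ≡ 26 (mod 43) since 5·26 = 130 ≡ 1, so λ ≡ 14.
  x = λ² - 1 - 6 = 196 - 7 ≡ 17; y = λ·(1 - 17) - 15 ≡ 19. → (17, 19)
double: tangent at (17, 19): λ = (3·17² + 24)/(2·19) ≡ 31/38. 38⁻¹ ≡ 17 (mod 43) since 38·17 = 646 ≡ 1, so λ ≡ 31·17 ≡ 11.
  x = λ² - 17 - 17 = 121 - 34 ≡ 1; y = λ·(17 - 1) - 19 ≡ 28. → (1, 28)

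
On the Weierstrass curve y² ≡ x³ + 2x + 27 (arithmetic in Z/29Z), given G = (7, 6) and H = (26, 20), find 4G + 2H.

(9, 22)

First 4G:
Repeated addition: build up to 4G.
2G: tangent at (7, 6): λ = (3·7² + 2)/(2·6) ≡ 4/12. 12⁻¹ ≡ 17 (mod 29), so λ ≡ 4·17 ≡ 10.
  x = λ² - 7 - 7 = 100 - 14 ≡ 28; y = λ·(7 - 28) - 6 ≡ 16. → (28, 16)
3G: (28, 16) + (7, 6). λ = (6 - 16)/(7 - 28) ≡ 19/8 mod 29. 8⁻¹ ≡ 11 (mod 29), so λ ≡ 6.
  x = λ² - 28 - 7 = 36 - 35 ≡ 1; y = λ·(28 - 1) - 16 ≡ 1. → (1, 1)
4G: (1, 1) + (7, 6). λ = (6 - 1)/(7 - 1) ≡ 5/6 mod 29. 6⁻¹ ≡ 5 (mod 29), so λ ≡ 25.
  x = λ² - 1 - 7 = 625 - 8 ≡ 8; y = λ·(1 - 8) - 1 ≡ 27. → (8, 27)
4G = (8, 27).
Next 2H:
Repeated addition: build up to 2H.
2H: tangent at (26, 20): λ = (3·26² + 2)/(2·20) ≡ 0/11. 11⁻¹ ≡ 8 (mod 29), so λ ≡ 0·8 ≡ 0.
  x = λ² - 26 - 26 = 0 - 52 ≡ 6; y = λ·(26 - 6) - 20 ≡ 9. → (6, 9)
2H = (6, 9).
Finally 4G + 2H:
(8, 27) + (6, 9). λ = (9 - 27)/(6 - 8) ≡ 11/27 mod 29. 27⁻¹ ≡ 14 (mod 29), so λ ≡ 9.
  x = λ² - 8 - 6 = 81 - 14 ≡ 9; y = λ·(8 - 9) - 27 ≡ 22. → (9, 22)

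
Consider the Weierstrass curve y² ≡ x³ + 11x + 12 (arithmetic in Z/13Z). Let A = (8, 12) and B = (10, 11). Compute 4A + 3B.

(7, 4)

First 4A:
Repeated addition: build up to 4A.
2A: tangent at (8, 12): λ = (3·8² + 11)/(2·12) ≡ 8/11. 11⁻¹ ≡ 6 (mod 13), so λ ≡ 8·6 ≡ 9.
  x = λ² - 8 - 8 = 81 - 16 ≡ 0; y = λ·(8 - 0) - 12 ≡ 8. → (0, 8)
3A: (0, 8) + (8, 12). λ = (12 - 8)/(8 - 0) ≡ 4/8 mod 13. 8⁻¹ ≡ 5 (mod 13) since 8·5 = 40 ≡ 1, so λ ≡ 7.
  x = λ² - 0 - 8 = 49 - 8 ≡ 2; y = λ·(0 - 2) - 8 ≡ 4. → (2, 4)
4A: (2, 4) + (8, 12). λ = (12 - 4)/(8 - 2) ≡ 8/6 mod 13. 6⁻¹ ≡ 11 (mod 13) since 6·11 = 66 ≡ 1, so λ ≡ 10.
  x = λ² - 2 - 8 = 100 - 10 ≡ 12; y = λ·(2 - 12) - 4 ≡ 0. → (12, 0)
4A = (12, 0).
Next 3B:
Repeated addition: build up to 3B.
2B: tangent at (10, 11): λ = (3·10² + 11)/(2·11) ≡ 12/9. 9⁻¹ ≡ 3 (mod 13), so λ ≡ 12·3 ≡ 10.
  x = λ² - 10 - 10 = 100 - 20 ≡ 2; y = λ·(10 - 2) - 11 ≡ 4. → (2, 4)
3B: (2, 4) + (10, 11). λ = (11 - 4)/(10 - 2) ≡ 7/8 mod 13. 8⁻¹ ≡ 5 (mod 13), so λ ≡ 9.
  x = λ² - 2 - 10 = 81 - 12 ≡ 4; y = λ·(2 - 4) - 4 ≡ 4. → (4, 4)
3B = (4, 4).
Finally 4A + 3B:
(12, 0) + (4, 4). λ = (4 - 0)/(4 - 12) ≡ 4/5 mod 13. 5⁻¹ ≡ 8 (mod 13) since 5·8 = 40 ≡ 1, so λ ≡ 6.
  x = λ² - 12 - 4 = 36 - 16 ≡ 7; y = λ·(12 - 7) - 0 ≡ 4. → (7, 4)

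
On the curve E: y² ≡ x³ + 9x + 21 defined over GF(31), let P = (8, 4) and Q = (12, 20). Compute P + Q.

(27, 13)

(8, 4) + (12, 20). λ = (20 - 4)/(12 - 8) ≡ 16/4 mod 31. 4⁻¹ ≡ 8 (mod 31), so λ ≡ 4.
  x = λ² - 8 - 12 = 16 - 20 ≡ 27; y = λ·(8 - 27) - 4 ≡ 13. → (27, 13)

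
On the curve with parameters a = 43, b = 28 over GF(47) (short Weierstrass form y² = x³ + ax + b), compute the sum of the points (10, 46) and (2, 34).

(10, 46) + (2, 34). λ = (34 - 46)/(2 - 10) ≡ 35/39 mod 47. 39⁻¹ ≡ 41 (mod 47) since 39·41 = 1599 ≡ 1, so λ ≡ 25.
  x = λ² - 10 - 2 = 625 - 12 ≡ 2; y = λ·(10 - 2) - 46 ≡ 13. → (2, 13)

(2, 13)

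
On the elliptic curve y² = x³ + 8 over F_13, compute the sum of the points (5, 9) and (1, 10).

(3, 10)

(5, 9) + (1, 10). λ = (10 - 9)/(1 - 5) ≡ 1/9 mod 13. 9⁻¹ ≡ 3 (mod 13) since 9·3 = 27 ≡ 1, so λ ≡ 3.
  x = λ² - 5 - 1 = 9 - 6 ≡ 3; y = λ·(5 - 3) - 9 ≡ 10. → (3, 10)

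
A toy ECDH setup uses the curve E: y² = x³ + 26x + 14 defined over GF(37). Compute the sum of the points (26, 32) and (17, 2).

(26, 32) + (17, 2). λ = (2 - 32)/(17 - 26) ≡ 7/28 mod 37. 28⁻¹ ≡ 4 (mod 37) since 28·4 = 112 ≡ 1, so λ ≡ 28.
  x = λ² - 26 - 17 = 784 - 43 ≡ 1; y = λ·(26 - 1) - 32 ≡ 2. → (1, 2)

(1, 2)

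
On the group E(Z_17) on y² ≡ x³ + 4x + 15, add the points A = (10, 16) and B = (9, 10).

(10, 16) + (9, 10). λ = (10 - 16)/(9 - 10) ≡ 11/16 mod 17. 16⁻¹ ≡ 16 (mod 17) since 16·16 = 256 ≡ 1, so λ ≡ 6.
  x = λ² - 10 - 9 = 36 - 19 ≡ 0; y = λ·(10 - 0) - 16 ≡ 10. → (0, 10)

(0, 10)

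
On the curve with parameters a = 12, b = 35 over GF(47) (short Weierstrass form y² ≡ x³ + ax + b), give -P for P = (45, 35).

-(45, 35) = (45, -35 mod 47) = (45, 12).

(45, 12)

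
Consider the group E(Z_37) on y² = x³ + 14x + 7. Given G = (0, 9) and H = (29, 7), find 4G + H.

First 4G:
Double-and-add on 4 = (100)₂. Start with G = (0, 9) for the leading 1-bit.
double: tangent at (0, 9): λ = (3·0² + 14)/(2·9) ≡ 14/18. 18⁻¹ ≡ 35 (mod 37), so λ ≡ 14·35 ≡ 9.
  x = λ² - 0 - 0 = 81 - 0 ≡ 7; y = λ·(0 - 7) - 9 ≡ 2. → (7, 2)
double: tangent at (7, 2): λ = (3·7² + 14)/(2·2) ≡ 13/4. 4⁻¹ ≡ 28 (mod 37), so λ ≡ 13·28 ≡ 31.
  x = λ² - 7 - 7 = 961 - 14 ≡ 22; y = λ·(7 - 22) - 2 ≡ 14. → (22, 14)
4G = (22, 14).
Finally 4G + H:
(22, 14) + (29, 7). λ = (7 - 14)/(29 - 22) ≡ 30/7 mod 37. 7⁻¹ ≡ 16 (mod 37), so λ ≡ 36.
  x = λ² - 22 - 29 = 1296 - 51 ≡ 24; y = λ·(22 - 24) - 14 ≡ 25. → (24, 25)

(24, 25)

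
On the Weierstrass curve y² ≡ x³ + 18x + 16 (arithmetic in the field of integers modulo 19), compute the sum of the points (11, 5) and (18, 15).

(6, 13)

(11, 5) + (18, 15). λ = (15 - 5)/(18 - 11) ≡ 10/7 mod 19. 7⁻¹ ≡ 11 (mod 19), so λ ≡ 15.
  x = λ² - 11 - 18 = 225 - 29 ≡ 6; y = λ·(11 - 6) - 5 ≡ 13. → (6, 13)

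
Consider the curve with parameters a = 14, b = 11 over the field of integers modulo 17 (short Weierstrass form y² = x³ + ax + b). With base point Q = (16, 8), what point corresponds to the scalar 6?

(15, 3)

Repeated addition: build up to 6Q.
2Q: tangent at (16, 8): λ = (3·16² + 14)/(2·8) ≡ 0/16. 16⁻¹ ≡ 16 (mod 17) since 16·16 = 256 ≡ 1, so λ ≡ 0·16 ≡ 0.
  x = λ² - 16 - 16 = 0 - 32 ≡ 2; y = λ·(16 - 2) - 8 ≡ 9. → (2, 9)
3Q: (2, 9) + (16, 8). λ = (8 - 9)/(16 - 2) ≡ 16/14 mod 17. 14⁻¹ ≡ 11 (mod 17), so λ ≡ 6.
  x = λ² - 2 - 16 = 36 - 18 ≡ 1; y = λ·(2 - 1) - 9 ≡ 14. → (1, 14)
4Q: (1, 14) + (16, 8). λ = (8 - 14)/(16 - 1) ≡ 11/15 mod 17. 15⁻¹ ≡ 8 (mod 17) since 15·8 = 120 ≡ 1, so λ ≡ 3.
  x = λ² - 1 - 16 = 9 - 17 ≡ 9; y = λ·(1 - 9) - 14 ≡ 13. → (9, 13)
5Q: (9, 13) + (16, 8). λ = (8 - 13)/(16 - 9) ≡ 12/7 mod 17. 7⁻¹ ≡ 5 (mod 17), so λ ≡ 9.
  x = λ² - 9 - 16 = 81 - 25 ≡ 5; y = λ·(9 - 5) - 13 ≡ 6. → (5, 6)
6Q: (5, 6) + (16, 8). λ = (8 - 6)/(16 - 5) ≡ 2/11 mod 17. 11⁻¹ ≡ 14 (mod 17), so λ ≡ 11.
  x = λ² - 5 - 16 = 121 - 21 ≡ 15; y = λ·(5 - 15) - 6 ≡ 3. → (15, 3)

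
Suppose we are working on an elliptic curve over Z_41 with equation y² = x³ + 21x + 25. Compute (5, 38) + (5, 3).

O

The two points share x = 5 and their y-coordinates satisfy 38 + 3 ≡ 0 (mod 41), so they are inverses. Their sum is ∞.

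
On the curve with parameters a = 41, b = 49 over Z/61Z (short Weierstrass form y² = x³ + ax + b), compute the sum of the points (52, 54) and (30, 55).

(55, 21)

(52, 54) + (30, 55). λ = (55 - 54)/(30 - 52) ≡ 1/39 mod 61. 39⁻¹ ≡ 36 (mod 61) since 39·36 = 1404 ≡ 1, so λ ≡ 36.
  x = λ² - 52 - 30 = 1296 - 82 ≡ 55; y = λ·(52 - 55) - 54 ≡ 21. → (55, 21)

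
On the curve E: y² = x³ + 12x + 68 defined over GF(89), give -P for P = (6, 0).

(6, 0)

-(6, 0) = (6, -0 mod 89) = (6, 0).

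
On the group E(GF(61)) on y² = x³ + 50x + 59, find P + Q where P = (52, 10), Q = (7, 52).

(52, 10) + (7, 52). λ = (52 - 10)/(7 - 52) ≡ 42/16 mod 61. 16⁻¹ ≡ 42 (mod 61) since 16·42 = 672 ≡ 1, so λ ≡ 56.
  x = λ² - 52 - 7 = 3136 - 59 ≡ 27; y = λ·(52 - 27) - 10 ≡ 48. → (27, 48)

(27, 48)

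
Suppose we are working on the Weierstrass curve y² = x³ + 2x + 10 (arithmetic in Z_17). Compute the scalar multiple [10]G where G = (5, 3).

(5, 3)

Double-and-add on 10 = (1010)₂. Start with G = (5, 3) for the leading 1-bit.
double: tangent at (5, 3): λ = (3·5² + 2)/(2·3) ≡ 9/6. 6⁻¹ ≡ 3 (mod 17), so λ ≡ 9·3 ≡ 10.
  x = λ² - 5 - 5 = 100 - 10 ≡ 5; y = λ·(5 - 5) - 3 ≡ 14. → (5, 14)
double: tangent at (5, 14): λ = (3·5² + 2)/(2·14) ≡ 9/11. 11⁻¹ ≡ 14 (mod 17) since 11·14 = 154 ≡ 1, so λ ≡ 9·14 ≡ 7.
  x = λ² - 5 - 5 = 49 - 10 ≡ 5; y = λ·(5 - 5) - 14 ≡ 3. → (5, 3)
add G: tangent at (5, 3): λ = (3·5² + 2)/(2·3) ≡ 9/6. 6⁻¹ ≡ 3 (mod 17) since 6·3 = 18 ≡ 1, so λ ≡ 9·3 ≡ 10.
  x = λ² - 5 - 5 = 100 - 10 ≡ 5; y = λ·(5 - 5) - 3 ≡ 14. → (5, 14)
double: tangent at (5, 14): λ = (3·5² + 2)/(2·14) ≡ 9/11. 11⁻¹ ≡ 14 (mod 17), so λ ≡ 9·14 ≡ 7.
  x = λ² - 5 - 5 = 49 - 10 ≡ 5; y = λ·(5 - 5) - 14 ≡ 3. → (5, 3)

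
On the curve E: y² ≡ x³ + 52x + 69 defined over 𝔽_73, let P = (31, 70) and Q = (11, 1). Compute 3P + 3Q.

First 3P:
Repeated addition: build up to 3P.
2P: tangent at (31, 70): λ = (3·31² + 52)/(2·70) ≡ 15/67. 67⁻¹ ≡ 12 (mod 73), so λ ≡ 15·12 ≡ 34.
  x = λ² - 31 - 31 = 1156 - 62 ≡ 72; y = λ·(31 - 72) - 70 ≡ 69. → (72, 69)
3P: (72, 69) + (31, 70). λ = (70 - 69)/(31 - 72) ≡ 1/32 mod 73. 32⁻¹ ≡ 16 (mod 73), so λ ≡ 16.
  x = λ² - 72 - 31 = 256 - 103 ≡ 7; y = λ·(72 - 7) - 69 ≡ 22. → (7, 22)
3P = (7, 22).
Next 3Q:
Repeated addition: build up to 3Q.
2Q: tangent at (11, 1): λ = (3·11² + 52)/(2·1) ≡ 50/2. 2⁻¹ ≡ 37 (mod 73), so λ ≡ 50·37 ≡ 25.
  x = λ² - 11 - 11 = 625 - 22 ≡ 19; y = λ·(11 - 19) - 1 ≡ 18. → (19, 18)
3Q: (19, 18) + (11, 1). λ = (1 - 18)/(11 - 19) ≡ 56/65 mod 73. 65⁻¹ ≡ 9 (mod 73) since 65·9 = 585 ≡ 1, so λ ≡ 66.
  x = λ² - 19 - 11 = 4356 - 30 ≡ 19; y = λ·(19 - 19) - 18 ≡ 55. → (19, 55)
3Q = (19, 55).
Finally 3P + 3Q:
(7, 22) + (19, 55). λ = (55 - 22)/(19 - 7) ≡ 33/12 mod 73. 12⁻¹ ≡ 67 (mod 73), so λ ≡ 21.
  x = λ² - 7 - 19 = 441 - 26 ≡ 50; y = λ·(7 - 50) - 22 ≡ 24. → (50, 24)

(50, 24)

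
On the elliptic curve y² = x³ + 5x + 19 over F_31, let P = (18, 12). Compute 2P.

(23, 26)

tangent at (18, 12): λ = (3·18² + 5)/(2·12) ≡ 16/24. 24⁻¹ ≡ 22 (mod 31) since 24·22 = 528 ≡ 1, so λ ≡ 16·22 ≡ 11.
  x = λ² - 18 - 18 = 121 - 36 ≡ 23; y = λ·(18 - 23) - 12 ≡ 26. → (23, 26)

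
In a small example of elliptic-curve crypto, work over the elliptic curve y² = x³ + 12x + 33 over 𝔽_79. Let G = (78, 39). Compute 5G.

Repeated addition: build up to 5G.
2G: tangent at (78, 39): λ = (3·78² + 12)/(2·39) ≡ 15/78. 78⁻¹ ≡ 78 (mod 79) since 78·78 = 6084 ≡ 1, so λ ≡ 15·78 ≡ 64.
  x = λ² - 78 - 78 = 4096 - 156 ≡ 69; y = λ·(78 - 69) - 39 ≡ 63. → (69, 63)
3G: (69, 63) + (78, 39). λ = (39 - 63)/(78 - 69) ≡ 55/9 mod 79. 9⁻¹ ≡ 44 (mod 79), so λ ≡ 50.
  x = λ² - 69 - 78 = 2500 - 147 ≡ 62; y = λ·(69 - 62) - 63 ≡ 50. → (62, 50)
4G: (62, 50) + (78, 39). λ = (39 - 50)/(78 - 62) ≡ 68/16 mod 79. 16⁻¹ ≡ 5 (mod 79) since 16·5 = 80 ≡ 1, so λ ≡ 24.
  x = λ² - 62 - 78 = 576 - 140 ≡ 41; y = λ·(62 - 41) - 50 ≡ 59. → (41, 59)
5G: (41, 59) + (78, 39). λ = (39 - 59)/(78 - 41) ≡ 59/37 mod 79. 37⁻¹ ≡ 47 (mod 79) since 37·47 = 1739 ≡ 1, so λ ≡ 8.
  x = λ² - 41 - 78 = 64 - 119 ≡ 24; y = λ·(41 - 24) - 59 ≡ 77. → (24, 77)

(24, 77)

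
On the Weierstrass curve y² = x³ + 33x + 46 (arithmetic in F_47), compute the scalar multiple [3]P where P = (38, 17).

Repeated addition: build up to 3P.
2P: tangent at (38, 17): λ = (3·38² + 33)/(2·17) ≡ 41/34. 34⁻¹ ≡ 18 (mod 47) since 34·18 = 612 ≡ 1, so λ ≡ 41·18 ≡ 33.
  x = λ² - 38 - 38 = 1089 - 76 ≡ 26; y = λ·(38 - 26) - 17 ≡ 3. → (26, 3)
3P: (26, 3) + (38, 17). λ = (17 - 3)/(38 - 26) ≡ 14/12 mod 47. 12⁻¹ ≡ 4 (mod 47) since 12·4 = 48 ≡ 1, so λ ≡ 9.
  x = λ² - 26 - 38 = 81 - 64 ≡ 17; y = λ·(26 - 17) - 3 ≡ 31. → (17, 31)

(17, 31)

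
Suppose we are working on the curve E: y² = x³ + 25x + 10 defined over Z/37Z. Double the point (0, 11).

tangent at (0, 11): λ = (3·0² + 25)/(2·11) ≡ 25/22. 22⁻¹ ≡ 32 (mod 37), so λ ≡ 25·32 ≡ 23.
  x = λ² - 0 - 0 = 529 - 0 ≡ 11; y = λ·(0 - 11) - 11 ≡ 32. → (11, 32)

(11, 32)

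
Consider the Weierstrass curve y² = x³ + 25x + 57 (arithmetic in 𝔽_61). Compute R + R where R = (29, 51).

(59, 50)

tangent at (29, 51): λ = (3·29² + 25)/(2·51) ≡ 47/41. 41⁻¹ ≡ 3 (mod 61), so λ ≡ 47·3 ≡ 19.
  x = λ² - 29 - 29 = 361 - 58 ≡ 59; y = λ·(29 - 59) - 51 ≡ 50. → (59, 50)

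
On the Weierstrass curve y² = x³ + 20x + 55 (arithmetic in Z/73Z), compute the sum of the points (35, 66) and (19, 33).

(35, 66) + (19, 33). λ = (33 - 66)/(19 - 35) ≡ 40/57 mod 73. 57⁻¹ ≡ 41 (mod 73), so λ ≡ 34.
  x = λ² - 35 - 19 = 1156 - 54 ≡ 7; y = λ·(35 - 7) - 66 ≡ 10. → (7, 10)

(7, 10)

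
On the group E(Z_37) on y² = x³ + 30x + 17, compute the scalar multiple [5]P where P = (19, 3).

(2, 23)

Double-and-add on 5 = (101)₂. Start with P = (19, 3) for the leading 1-bit.
double: tangent at (19, 3): λ = (3·19² + 30)/(2·3) ≡ 3/6. 6⁻¹ ≡ 31 (mod 37) since 6·31 = 186 ≡ 1, so λ ≡ 3·31 ≡ 19.
  x = λ² - 19 - 19 = 361 - 38 ≡ 27; y = λ·(19 - 27) - 3 ≡ 30. → (27, 30)
double: tangent at (27, 30): λ = (3·27² + 30)/(2·30) ≡ 34/23. 23⁻¹ ≡ 29 (mod 37) since 23·29 = 667 ≡ 1, so λ ≡ 34·29 ≡ 24.
  x = λ² - 27 - 27 = 576 - 54 ≡ 4; y = λ·(27 - 4) - 30 ≡ 4. → (4, 4)
add P: (4, 4) + (19, 3). λ = (3 - 4)/(19 - 4) ≡ 36/15 mod 37. 15⁻¹ ≡ 5 (mod 37), so λ ≡ 32.
  x = λ² - 4 - 19 = 1024 - 23 ≡ 2; y = λ·(4 - 2) - 4 ≡ 23. → (2, 23)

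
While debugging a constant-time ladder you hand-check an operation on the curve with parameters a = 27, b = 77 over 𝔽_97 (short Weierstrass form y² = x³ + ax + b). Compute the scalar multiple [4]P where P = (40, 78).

Double-and-add on 4 = (100)₂. Start with P = (40, 78) for the leading 1-bit.
double: tangent at (40, 78): λ = (3·40² + 27)/(2·78) ≡ 74/59. 59⁻¹ ≡ 74 (mod 97), so λ ≡ 74·74 ≡ 44.
  x = λ² - 40 - 40 = 1936 - 80 ≡ 13; y = λ·(40 - 13) - 78 ≡ 43. → (13, 43)
double: tangent at (13, 43): λ = (3·13² + 27)/(2·43) ≡ 49/86. 86⁻¹ ≡ 44 (mod 97), so λ ≡ 49·44 ≡ 22.
  x = λ² - 13 - 13 = 484 - 26 ≡ 70; y = λ·(13 - 70) - 43 ≡ 61. → (70, 61)

(70, 61)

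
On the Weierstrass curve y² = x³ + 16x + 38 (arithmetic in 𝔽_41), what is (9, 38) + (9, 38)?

(22, 38)

tangent at (9, 38): λ = (3·9² + 16)/(2·38) ≡ 13/35. 35⁻¹ ≡ 34 (mod 41), so λ ≡ 13·34 ≡ 32.
  x = λ² - 9 - 9 = 1024 - 18 ≡ 22; y = λ·(9 - 22) - 38 ≡ 38. → (22, 38)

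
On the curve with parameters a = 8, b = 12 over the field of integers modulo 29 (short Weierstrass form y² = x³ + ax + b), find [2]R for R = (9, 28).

tangent at (9, 28): λ = (3·9² + 8)/(2·28) ≡ 19/27. 27⁻¹ ≡ 14 (mod 29), so λ ≡ 19·14 ≡ 5.
  x = λ² - 9 - 9 = 25 - 18 ≡ 7; y = λ·(9 - 7) - 28 ≡ 11. → (7, 11)

(7, 11)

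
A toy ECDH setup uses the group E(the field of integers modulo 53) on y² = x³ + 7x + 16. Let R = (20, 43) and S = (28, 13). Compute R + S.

(20, 43) + (28, 13). λ = (13 - 43)/(28 - 20) ≡ 23/8 mod 53. 8⁻¹ ≡ 20 (mod 53), so λ ≡ 36.
  x = λ² - 20 - 28 = 1296 - 48 ≡ 29; y = λ·(20 - 29) - 43 ≡ 4. → (29, 4)

(29, 4)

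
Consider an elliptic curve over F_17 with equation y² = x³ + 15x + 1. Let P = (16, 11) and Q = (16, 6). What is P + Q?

The two points share x = 16 and their y-coordinates satisfy 11 + 6 ≡ 0 (mod 17), so they are inverses. Their sum is the point at infinity.

O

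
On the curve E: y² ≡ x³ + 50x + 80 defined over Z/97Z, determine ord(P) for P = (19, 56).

2P: tangent at (19, 56): λ = (3·19² + 50)/(2·56) ≡ 66/15. 15⁻¹ ≡ 13 (mod 97), so λ ≡ 66·13 ≡ 82.
  x = λ² - 19 - 19 = 6724 - 38 ≡ 90; y = λ·(19 - 90) - 56 ≡ 39. → (90, 39)
3P: (90, 39) + (19, 56). λ = (56 - 39)/(19 - 90) ≡ 17/26 mod 97. 26⁻¹ ≡ 56 (mod 97) since 26·56 = 1456 ≡ 1, so λ ≡ 79.
  x = λ² - 90 - 19 = 6241 - 109 ≡ 21; y = λ·(90 - 21) - 39 ≡ 77. → (21, 77)
4P: (21, 77) + (19, 56). λ = (56 - 77)/(19 - 21) ≡ 76/95 mod 97. 95⁻¹ ≡ 48 (mod 97) since 95·48 = 4560 ≡ 1, so λ ≡ 59.
  x = λ² - 21 - 19 = 3481 - 40 ≡ 46; y = λ·(21 - 46) - 77 ≡ 0. → (46, 0)
5P: (46, 0) + (19, 56). λ = (56 - 0)/(19 - 46) ≡ 56/70 mod 97. 70⁻¹ ≡ 79 (mod 97), so λ ≡ 59.
  x = λ² - 46 - 19 = 3481 - 65 ≡ 21; y = λ·(46 - 21) - 0 ≡ 20. → (21, 20)
6P: (21, 20) + (19, 56). λ = (56 - 20)/(19 - 21) ≡ 36/95 mod 97. 95⁻¹ ≡ 48 (mod 97) since 95·48 = 4560 ≡ 1, so λ ≡ 79.
  x = λ² - 21 - 19 = 6241 - 40 ≡ 90; y = λ·(21 - 90) - 20 ≡ 58. → (90, 58)
7P: (90, 58) + (19, 56). λ = (56 - 58)/(19 - 90) ≡ 95/26 mod 97. 26⁻¹ ≡ 56 (mod 97), so λ ≡ 82.
  x = λ² - 90 - 19 = 6724 - 109 ≡ 19; y = λ·(90 - 19) - 58 ≡ 41. → (19, 41)
8P: (19, 41) + (19, 56): same x and y₁ ≡ -y₂, so the sum is O.
8P = O, so the order is 8.

8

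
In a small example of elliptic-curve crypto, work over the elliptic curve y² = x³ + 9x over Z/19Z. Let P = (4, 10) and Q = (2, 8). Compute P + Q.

(4, 10) + (2, 8). λ = (8 - 10)/(2 - 4) ≡ 17/17 mod 19. 17⁻¹ ≡ 9 (mod 19), so λ ≡ 1.
  x = λ² - 4 - 2 = 1 - 6 ≡ 14; y = λ·(4 - 14) - 10 ≡ 18. → (14, 18)

(14, 18)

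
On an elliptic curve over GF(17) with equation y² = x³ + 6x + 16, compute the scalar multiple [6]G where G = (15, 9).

Double-and-add on 6 = (110)₂. Start with G = (15, 9) for the leading 1-bit.
double: tangent at (15, 9): λ = (3·15² + 6)/(2·9) ≡ 1/1. 1⁻¹ ≡ 1 (mod 17), so λ ≡ 1·1 ≡ 1.
  x = λ² - 15 - 15 = 1 - 30 ≡ 5; y = λ·(15 - 5) - 9 ≡ 1. → (5, 1)
add G: (5, 1) + (15, 9). λ = (9 - 1)/(15 - 5) ≡ 8/10 mod 17. 10⁻¹ ≡ 12 (mod 17) since 10·12 = 120 ≡ 1, so λ ≡ 11.
  x = λ² - 5 - 15 = 121 - 20 ≡ 16; y = λ·(5 - 16) - 1 ≡ 14. → (16, 14)
double: tangent at (16, 14): λ = (3·16² + 6)/(2·14) ≡ 9/11. 11⁻¹ ≡ 14 (mod 17) since 11·14 = 154 ≡ 1, so λ ≡ 9·14 ≡ 7.
  x = λ² - 16 - 16 = 49 - 32 ≡ 0; y = λ·(16 - 0) - 14 ≡ 13. → (0, 13)

(0, 13)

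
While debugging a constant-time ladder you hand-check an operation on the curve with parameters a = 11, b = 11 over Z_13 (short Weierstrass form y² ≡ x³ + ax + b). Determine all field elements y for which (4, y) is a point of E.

none

x³ + 11x + 11 = 119 ≡ 2 (mod 13).
2 is a non-residue mod 13; no y exists.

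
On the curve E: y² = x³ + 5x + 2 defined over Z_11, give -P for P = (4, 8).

-(4, 8) = (4, -8 mod 11) = (4, 3).

(4, 3)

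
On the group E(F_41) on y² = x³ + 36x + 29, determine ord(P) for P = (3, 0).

2

2P: (3, 0) + (3, 0): same x and y₁ ≡ -y₂, so the sum is O.
2P = O, so the order is 2.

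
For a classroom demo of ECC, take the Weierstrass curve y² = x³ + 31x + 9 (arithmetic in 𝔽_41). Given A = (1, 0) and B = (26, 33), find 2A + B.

First 2A:
Repeated addition: build up to 2A.
2A: (1, 0) + (1, 0): same x and y₁ ≡ -y₂, so the sum is 𝒪.
2A = 𝒪.
Finally 2A + B:
𝒪 + (26, 33) = (26, 33) (identity).

(26, 33)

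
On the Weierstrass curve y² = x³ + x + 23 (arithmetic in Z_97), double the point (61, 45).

(40, 25)

tangent at (61, 45): λ = (3·61² + 1)/(2·45) ≡ 9/90. 90⁻¹ ≡ 83 (mod 97), so λ ≡ 9·83 ≡ 68.
  x = λ² - 61 - 61 = 4624 - 122 ≡ 40; y = λ·(61 - 40) - 45 ≡ 25. → (40, 25)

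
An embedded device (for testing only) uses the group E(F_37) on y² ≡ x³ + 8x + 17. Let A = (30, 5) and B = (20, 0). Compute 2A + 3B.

(28, 20)

First 2A:
Repeated addition: build up to 2A.
2A: tangent at (30, 5): λ = (3·30² + 8)/(2·5) ≡ 7/10. 10⁻¹ ≡ 26 (mod 37), so λ ≡ 7·26 ≡ 34.
  x = λ² - 30 - 30 = 1156 - 60 ≡ 23; y = λ·(30 - 23) - 5 ≡ 11. → (23, 11)
2A = (23, 11).
Next 3B:
Repeated addition: build up to 3B.
2B: (20, 0) + (20, 0): same x and y₁ ≡ -y₂, so the sum is O.
3B: O + (20, 0) = (20, 0) (identity).
3B = (20, 0).
Finally 2A + 3B:
(23, 11) + (20, 0). λ = (0 - 11)/(20 - 23) ≡ 26/34 mod 37. 34⁻¹ ≡ 12 (mod 37) since 34·12 = 408 ≡ 1, so λ ≡ 16.
  x = λ² - 23 - 20 = 256 - 43 ≡ 28; y = λ·(23 - 28) - 11 ≡ 20. → (28, 20)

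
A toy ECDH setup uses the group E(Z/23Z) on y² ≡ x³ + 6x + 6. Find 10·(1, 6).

(0, 11)

Write Q = (1, 6).
Double-and-add on 10 = (1010)₂. Start with Q = (1, 6) for the leading 1-bit.
double: tangent at (1, 6): λ = (3·1² + 6)/(2·6) ≡ 9/12. 12⁻¹ ≡ 2 (mod 23) since 12·2 = 24 ≡ 1, so λ ≡ 9·2 ≡ 18.
  x = λ² - 1 - 1 = 324 - 2 ≡ 0; y = λ·(1 - 0) - 6 ≡ 12. → (0, 12)
double: tangent at (0, 12): λ = (3·0² + 6)/(2·12) ≡ 6/1. 1⁻¹ ≡ 1 (mod 23), so λ ≡ 6·1 ≡ 6.
  x = λ² - 0 - 0 = 36 - 0 ≡ 13; y = λ·(0 - 13) - 12 ≡ 2. → (13, 2)
add Q: (13, 2) + (1, 6). λ = (6 - 2)/(1 - 13) ≡ 4/11 mod 23. 11⁻¹ ≡ 21 (mod 23), so λ ≡ 15.
  x = λ² - 13 - 1 = 225 - 14 ≡ 4; y = λ·(13 - 4) - 2 ≡ 18. → (4, 18)
double: tangent at (4, 18): λ = (3·4² + 6)/(2·18) ≡ 8/13. 13⁻¹ ≡ 16 (mod 23) since 13·16 = 208 ≡ 1, so λ ≡ 8·16 ≡ 13.
  x = λ² - 4 - 4 = 169 - 8 ≡ 0; y = λ·(4 - 0) - 18 ≡ 11. → (0, 11)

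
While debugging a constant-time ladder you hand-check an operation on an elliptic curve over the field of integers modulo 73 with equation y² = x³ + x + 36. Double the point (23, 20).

tangent at (23, 20): λ = (3·23² + 1)/(2·20) ≡ 55/40. 40⁻¹ ≡ 42 (mod 73), so λ ≡ 55·42 ≡ 47.
  x = λ² - 23 - 23 = 2209 - 46 ≡ 46; y = λ·(23 - 46) - 20 ≡ 67. → (46, 67)

(46, 67)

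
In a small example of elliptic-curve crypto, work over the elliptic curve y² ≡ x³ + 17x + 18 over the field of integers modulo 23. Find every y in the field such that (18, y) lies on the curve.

none

x³ + 17x + 18 = 6156 ≡ 15 (mod 23).
15 is a non-residue mod 23; no y exists.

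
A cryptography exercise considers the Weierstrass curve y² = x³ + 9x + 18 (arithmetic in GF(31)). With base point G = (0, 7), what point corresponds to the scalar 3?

(4, 5)

Repeated addition: build up to 3G.
2G: tangent at (0, 7): λ = (3·0² + 9)/(2·7) ≡ 9/14. 14⁻¹ ≡ 20 (mod 31), so λ ≡ 9·20 ≡ 25.
  x = λ² - 0 - 0 = 625 - 0 ≡ 5; y = λ·(0 - 5) - 7 ≡ 23. → (5, 23)
3G: (5, 23) + (0, 7). λ = (7 - 23)/(0 - 5) ≡ 15/26 mod 31. 26⁻¹ ≡ 6 (mod 31), so λ ≡ 28.
  x = λ² - 5 - 0 = 784 - 5 ≡ 4; y = λ·(5 - 4) - 23 ≡ 5. → (4, 5)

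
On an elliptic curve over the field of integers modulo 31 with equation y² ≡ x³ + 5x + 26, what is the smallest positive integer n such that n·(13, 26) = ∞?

2P: tangent at (13, 26): λ = (3·13² + 5)/(2·26) ≡ 16/21. 21⁻¹ ≡ 3 (mod 31), so λ ≡ 16·3 ≡ 17.
  x = λ² - 13 - 13 = 289 - 26 ≡ 15; y = λ·(13 - 15) - 26 ≡ 2. → (15, 2)
3P: (15, 2) + (13, 26). λ = (26 - 2)/(13 - 15) ≡ 24/29 mod 31. 29⁻¹ ≡ 15 (mod 31), so λ ≡ 19.
  x = λ² - 15 - 13 = 361 - 28 ≡ 23; y = λ·(15 - 23) - 2 ≡ 1. → (23, 1)
4P: (23, 1) + (13, 26). λ = (26 - 1)/(13 - 23) ≡ 25/21 mod 31. 21⁻¹ ≡ 3 (mod 31) since 21·3 = 63 ≡ 1, so λ ≡ 13.
  x = λ² - 23 - 13 = 169 - 36 ≡ 9; y = λ·(23 - 9) - 1 ≡ 26. → (9, 26)
5P: (9, 26) + (13, 26). λ = (26 - 26)/(13 - 9) ≡ 0/4 mod 31. 4⁻¹ ≡ 8 (mod 31) since 4·8 = 32 ≡ 1, so λ ≡ 0.
  x = λ² - 9 - 13 = 0 - 22 ≡ 9; y = λ·(9 - 9) - 26 ≡ 5. → (9, 5)
6P: (9, 5) + (13, 26). λ = (26 - 5)/(13 - 9) ≡ 21/4 mod 31. 4⁻¹ ≡ 8 (mod 31), so λ ≡ 13.
  x = λ² - 9 - 13 = 169 - 22 ≡ 23; y = λ·(9 - 23) - 5 ≡ 30. → (23, 30)
7P: (23, 30) + (13, 26). λ = (26 - 30)/(13 - 23) ≡ 27/21 mod 31. 21⁻¹ ≡ 3 (mod 31) since 21·3 = 63 ≡ 1, so λ ≡ 19.
  x = λ² - 23 - 13 = 361 - 36 ≡ 15; y = λ·(23 - 15) - 30 ≡ 29. → (15, 29)
8P: (15, 29) + (13, 26). λ = (26 - 29)/(13 - 15) ≡ 28/29 mod 31. 29⁻¹ ≡ 15 (mod 31), so λ ≡ 17.
  x = λ² - 15 - 13 = 289 - 28 ≡ 13; y = λ·(15 - 13) - 29 ≡ 5. → (13, 5)
9P: (13, 5) + (13, 26): same x and y₁ ≡ -y₂, so the sum is ∞.
9P = ∞, so the order is 9.

9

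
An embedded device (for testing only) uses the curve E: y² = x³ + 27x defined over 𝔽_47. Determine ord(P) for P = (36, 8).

2P: tangent at (36, 8): λ = (3·36² + 27)/(2·8) ≡ 14/16. 16⁻¹ ≡ 3 (mod 47) since 16·3 = 48 ≡ 1, so λ ≡ 14·3 ≡ 42.
  x = λ² - 36 - 36 = 1764 - 72 ≡ 0; y = λ·(36 - 0) - 8 ≡ 0. → (0, 0)
3P: (0, 0) + (36, 8). λ = (8 - 0)/(36 - 0) ≡ 8/36 mod 47. 36⁻¹ ≡ 17 (mod 47), so λ ≡ 42.
  x = λ² - 0 - 36 = 1764 - 36 ≡ 36; y = λ·(0 - 36) - 0 ≡ 39. → (36, 39)
4P: (36, 39) + (36, 8): same x and y₁ ≡ -y₂, so the sum is 𝒪.
4P = 𝒪, so the order is 4.

4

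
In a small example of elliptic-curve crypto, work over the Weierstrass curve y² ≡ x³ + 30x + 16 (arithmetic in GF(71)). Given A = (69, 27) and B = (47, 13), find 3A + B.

First 3A:
Repeated addition: build up to 3A.
2A: tangent at (69, 27): λ = (3·69² + 30)/(2·27) ≡ 42/54. 54⁻¹ ≡ 25 (mod 71), so λ ≡ 42·25 ≡ 56.
  x = λ² - 69 - 69 = 3136 - 138 ≡ 16; y = λ·(69 - 16) - 27 ≡ 30. → (16, 30)
3A: (16, 30) + (69, 27). λ = (27 - 30)/(69 - 16) ≡ 68/53 mod 71. 53⁻¹ ≡ 67 (mod 71), so λ ≡ 12.
  x = λ² - 16 - 69 = 144 - 85 ≡ 59; y = λ·(16 - 59) - 30 ≡ 22. → (59, 22)
3A = (59, 22).
Finally 3A + B:
(59, 22) + (47, 13). λ = (13 - 22)/(47 - 59) ≡ 62/59 mod 71. 59⁻¹ ≡ 65 (mod 71), so λ ≡ 54.
  x = λ² - 59 - 47 = 2916 - 106 ≡ 41; y = λ·(59 - 41) - 22 ≡ 27. → (41, 27)

(41, 27)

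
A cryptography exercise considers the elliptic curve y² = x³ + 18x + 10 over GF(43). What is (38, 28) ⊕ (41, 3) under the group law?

(0, 28)

(38, 28) + (41, 3). λ = (3 - 28)/(41 - 38) ≡ 18/3 mod 43. 3⁻¹ ≡ 29 (mod 43) since 3·29 = 87 ≡ 1, so λ ≡ 6.
  x = λ² - 38 - 41 = 36 - 79 ≡ 0; y = λ·(38 - 0) - 28 ≡ 28. → (0, 28)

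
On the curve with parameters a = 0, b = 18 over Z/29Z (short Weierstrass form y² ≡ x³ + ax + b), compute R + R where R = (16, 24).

(21, 12)

tangent at (16, 24): λ = (3·16² + 0)/(2·24) ≡ 14/19. 19⁻¹ ≡ 26 (mod 29), so λ ≡ 14·26 ≡ 16.
  x = λ² - 16 - 16 = 256 - 32 ≡ 21; y = λ·(16 - 21) - 24 ≡ 12. → (21, 12)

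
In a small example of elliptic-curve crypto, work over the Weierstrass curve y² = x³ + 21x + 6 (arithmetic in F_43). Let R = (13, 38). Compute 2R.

tangent at (13, 38): λ = (3·13² + 21)/(2·38) ≡ 12/33. 33⁻¹ ≡ 30 (mod 43), so λ ≡ 12·30 ≡ 16.
  x = λ² - 13 - 13 = 256 - 26 ≡ 15; y = λ·(13 - 15) - 38 ≡ 16. → (15, 16)

(15, 16)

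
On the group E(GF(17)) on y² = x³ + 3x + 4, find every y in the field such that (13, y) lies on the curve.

8, 9

x³ + 3x + 4 = 2240 ≡ 13 (mod 17).
Square roots of 13 mod 17: 8 and 9 (since 8² = 64 ≡ 13).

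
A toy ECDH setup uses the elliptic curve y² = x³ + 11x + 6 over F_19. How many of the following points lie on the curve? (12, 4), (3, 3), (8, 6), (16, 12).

2

(12, 4): 4² ≡ 16, rhs ≡ 4 → off.
(3, 3): 3² ≡ 9, rhs ≡ 9 → on.
(8, 6): 6² ≡ 17, rhs ≡ 17 → on.
(16, 12): 12² ≡ 11, rhs ≡ 3 → off.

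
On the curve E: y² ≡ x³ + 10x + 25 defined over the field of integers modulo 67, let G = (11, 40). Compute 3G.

(19, 21)

Repeated addition: build up to 3G.
2G: tangent at (11, 40): λ = (3·11² + 10)/(2·40) ≡ 38/13. 13⁻¹ ≡ 31 (mod 67) since 13·31 = 403 ≡ 1, so λ ≡ 38·31 ≡ 39.
  x = λ² - 11 - 11 = 1521 - 22 ≡ 25; y = λ·(11 - 25) - 40 ≡ 17. → (25, 17)
3G: (25, 17) + (11, 40). λ = (40 - 17)/(11 - 25) ≡ 23/53 mod 67. 53⁻¹ ≡ 43 (mod 67), so λ ≡ 51.
  x = λ² - 25 - 11 = 2601 - 36 ≡ 19; y = λ·(25 - 19) - 17 ≡ 21. → (19, 21)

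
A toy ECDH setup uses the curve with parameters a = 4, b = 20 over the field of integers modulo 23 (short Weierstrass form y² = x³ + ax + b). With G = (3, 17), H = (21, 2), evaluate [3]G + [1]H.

(19, 20)

First 3G:
Repeated addition: build up to 3G.
2G: tangent at (3, 17): λ = (3·3² + 4)/(2·17) ≡ 8/11. 11⁻¹ ≡ 21 (mod 23) since 11·21 = 231 ≡ 1, so λ ≡ 8·21 ≡ 7.
  x = λ² - 3 - 3 = 49 - 6 ≡ 20; y = λ·(3 - 20) - 17 ≡ 2. → (20, 2)
3G: (20, 2) + (3, 17). λ = (17 - 2)/(3 - 20) ≡ 15/6 mod 23. 6⁻¹ ≡ 4 (mod 23) since 6·4 = 24 ≡ 1, so λ ≡ 14.
  x = λ² - 20 - 3 = 196 - 23 ≡ 12; y = λ·(20 - 12) - 2 ≡ 18. → (12, 18)
3G = (12, 18).
Finally 3G + H:
(12, 18) + (21, 2). λ = (2 - 18)/(21 - 12) ≡ 7/9 mod 23. 9⁻¹ ≡ 18 (mod 23) since 9·18 = 162 ≡ 1, so λ ≡ 11.
  x = λ² - 12 - 21 = 121 - 33 ≡ 19; y = λ·(12 - 19) - 18 ≡ 20. → (19, 20)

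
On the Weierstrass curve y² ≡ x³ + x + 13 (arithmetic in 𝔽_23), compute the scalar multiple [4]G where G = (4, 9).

Repeated addition: build up to 4G.
2G: tangent at (4, 9): λ = (3·4² + 1)/(2·9) ≡ 3/18. 18⁻¹ ≡ 9 (mod 23), so λ ≡ 3·9 ≡ 4.
  x = λ² - 4 - 4 = 16 - 8 ≡ 8; y = λ·(4 - 8) - 9 ≡ 21. → (8, 21)
3G: (8, 21) + (4, 9). λ = (9 - 21)/(4 - 8) ≡ 11/19 mod 23. 19⁻¹ ≡ 17 (mod 23), so λ ≡ 3.
  x = λ² - 8 - 4 = 9 - 12 ≡ 20; y = λ·(8 - 20) - 21 ≡ 12. → (20, 12)
4G: (20, 12) + (4, 9). λ = (9 - 12)/(4 - 20) ≡ 20/7 mod 23. 7⁻¹ ≡ 10 (mod 23), so λ ≡ 16.
  x = λ² - 20 - 4 = 256 - 24 ≡ 2; y = λ·(20 - 2) - 12 ≡ 0. → (2, 0)

(2, 0)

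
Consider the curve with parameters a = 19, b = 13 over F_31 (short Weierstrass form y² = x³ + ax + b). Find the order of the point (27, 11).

2P: tangent at (27, 11): λ = (3·27² + 19)/(2·11) ≡ 5/22. 22⁻¹ ≡ 24 (mod 31) since 22·24 = 528 ≡ 1, so λ ≡ 5·24 ≡ 27.
  x = λ² - 27 - 27 = 729 - 54 ≡ 24; y = λ·(27 - 24) - 11 ≡ 8. → (24, 8)
3P: (24, 8) + (27, 11). λ = (11 - 8)/(27 - 24) ≡ 3/3 mod 31. 3⁻¹ ≡ 21 (mod 31), so λ ≡ 1.
  x = λ² - 24 - 27 = 1 - 51 ≡ 12; y = λ·(24 - 12) - 8 ≡ 4. → (12, 4)
4P: (12, 4) + (27, 11). λ = (11 - 4)/(27 - 12) ≡ 7/15 mod 31. 15⁻¹ ≡ 29 (mod 31), so λ ≡ 17.
  x = λ² - 12 - 27 = 289 - 39 ≡ 2; y = λ·(12 - 2) - 4 ≡ 11. → (2, 11)
5P: (2, 11) + (27, 11). λ = (11 - 11)/(27 - 2) ≡ 0/25 mod 31. 25⁻¹ ≡ 5 (mod 31), so λ ≡ 0.
  x = λ² - 2 - 27 = 0 - 29 ≡ 2; y = λ·(2 - 2) - 11 ≡ 20. → (2, 20)
6P: (2, 20) + (27, 11). λ = (11 - 20)/(27 - 2) ≡ 22/25 mod 31. 25⁻¹ ≡ 5 (mod 31), so λ ≡ 17.
  x = λ² - 2 - 27 = 289 - 29 ≡ 12; y = λ·(2 - 12) - 20 ≡ 27. → (12, 27)
7P: (12, 27) + (27, 11). λ = (11 - 27)/(27 - 12) ≡ 15/15 mod 31. 15⁻¹ ≡ 29 (mod 31), so λ ≡ 1.
  x = λ² - 12 - 27 = 1 - 39 ≡ 24; y = λ·(12 - 24) - 27 ≡ 23. → (24, 23)
8P: (24, 23) + (27, 11). λ = (11 - 23)/(27 - 24) ≡ 19/3 mod 31. 3⁻¹ ≡ 21 (mod 31) since 3·21 = 63 ≡ 1, so λ ≡ 27.
  x = λ² - 24 - 27 = 729 - 51 ≡ 27; y = λ·(24 - 27) - 23 ≡ 20. → (27, 20)
9P: (27, 20) + (27, 11): same x and y₁ ≡ -y₂, so the sum is the point at infinity.
9P = the point at infinity, so the order is 9.

9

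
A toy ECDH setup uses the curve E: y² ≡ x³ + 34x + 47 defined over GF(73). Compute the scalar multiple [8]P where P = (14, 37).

O

Double-and-add on 8 = (1000)₂. Start with P = (14, 37) for the leading 1-bit.
double: tangent at (14, 37): λ = (3·14² + 34)/(2·37) ≡ 38/1. 1⁻¹ ≡ 1 (mod 73), so λ ≡ 38·1 ≡ 38.
  x = λ² - 14 - 14 = 1444 - 28 ≡ 29; y = λ·(14 - 29) - 37 ≡ 50. → (29, 50)
double: tangent at (29, 50): λ = (3·29² + 34)/(2·50) ≡ 2/27. 27⁻¹ ≡ 46 (mod 73), so λ ≡ 2·46 ≡ 19.
  x = λ² - 29 - 29 = 361 - 58 ≡ 11; y = λ·(29 - 11) - 50 ≡ 0. → (11, 0)
double: (11, 0) + (11, 0): same x and y₁ ≡ -y₂, so the sum is O.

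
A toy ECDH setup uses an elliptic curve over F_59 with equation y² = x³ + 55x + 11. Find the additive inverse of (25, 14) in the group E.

(25, 45)

-(25, 14) = (25, -14 mod 59) = (25, 45).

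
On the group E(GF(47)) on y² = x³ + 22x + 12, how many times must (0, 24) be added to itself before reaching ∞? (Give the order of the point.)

7

2P: tangent at (0, 24): λ = (3·0² + 22)/(2·24) ≡ 22/1. 1⁻¹ ≡ 1 (mod 47) since 1·1 = 1 ≡ 1, so λ ≡ 22·1 ≡ 22.
  x = λ² - 0 - 0 = 484 - 0 ≡ 14; y = λ·(0 - 14) - 24 ≡ 44. → (14, 44)
3P: (14, 44) + (0, 24). λ = (24 - 44)/(0 - 14) ≡ 27/33 mod 47. 33⁻¹ ≡ 10 (mod 47), so λ ≡ 35.
  x = λ² - 14 - 0 = 1225 - 14 ≡ 36; y = λ·(14 - 36) - 44 ≡ 32. → (36, 32)
4P: (36, 32) + (0, 24). λ = (24 - 32)/(0 - 36) ≡ 39/11 mod 47. 11⁻¹ ≡ 30 (mod 47), so λ ≡ 42.
  x = λ² - 36 - 0 = 1764 - 36 ≡ 36; y = λ·(36 - 36) - 32 ≡ 15. → (36, 15)
5P: (36, 15) + (0, 24). λ = (24 - 15)/(0 - 36) ≡ 9/11 mod 47. 11⁻¹ ≡ 30 (mod 47), so λ ≡ 35.
  x = λ² - 36 - 0 = 1225 - 36 ≡ 14; y = λ·(36 - 14) - 15 ≡ 3. → (14, 3)
6P: (14, 3) + (0, 24). λ = (24 - 3)/(0 - 14) ≡ 21/33 mod 47. 33⁻¹ ≡ 10 (mod 47) since 33·10 = 330 ≡ 1, so λ ≡ 22.
  x = λ² - 14 - 0 = 484 - 14 ≡ 0; y = λ·(14 - 0) - 3 ≡ 23. → (0, 23)
7P: (0, 23) + (0, 24): same x and y₁ ≡ -y₂, so the sum is ∞.
7P = ∞, so the order is 7.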